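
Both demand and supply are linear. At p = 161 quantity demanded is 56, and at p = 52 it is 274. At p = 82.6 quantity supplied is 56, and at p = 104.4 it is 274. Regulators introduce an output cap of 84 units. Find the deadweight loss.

3162.13

Demand slope = (52 − 161)/(274 − 56) = −0.5, so p = 189 − 0.5q.
Supply slope = (104.4 − 82.6)/(274 − 56) = 0.1, so p = 77 + 0.1q.
Competitive equilibrium: 189 − 0.5q = 77 + 0.1q → q* = 186.6667, p* = 95.6667.
At q = 84: demand price = 189 − 0.5·84 = 147; supply price = 77 + 0.1·84 = 85.4.
Δq = 186.6667 − 84 = 102.6667; wedge = 147 − 85.4 = 61.6.
DWL = ½ × 102.6667 × 61.6 = 3162.13.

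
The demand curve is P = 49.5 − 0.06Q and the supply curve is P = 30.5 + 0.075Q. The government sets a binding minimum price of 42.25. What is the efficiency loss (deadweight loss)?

26.75

Competitive equilibrium: 49.5 − 0.06Q = 30.5 + 0.075Q → Q* = 140.7407, P* = 41.0556.
At the floor P = 42.25, quantity demanded = (49.5 − 42.25)/0.06 = 120.8333.
Sellers' marginal cost at Q' = 120.8333: 30.5 + 0.075·120.8333 = 39.5625.
ΔQ = 140.7407 − 120.8333 = 19.9074; wedge = 42.25 − 39.5625 = 2.6875.
DWL = ½ × 19.9074 × 2.6875 = 26.75.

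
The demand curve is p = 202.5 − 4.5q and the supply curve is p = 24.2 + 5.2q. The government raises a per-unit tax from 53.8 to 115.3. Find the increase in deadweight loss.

536.06

Competitive equilibrium: 202.5 − 4.5q = 24.2 + 5.2q → q* = 18.3814, p* = 119.7835.
For a per-unit tax t: Δq = t/9.7, so DWL = ½·t·(t/9.7) = t²/19.4.
At t = 53.8: DWL = 149.198. At t = 115.3: DWL = 685.262.
Increase = 685.262 − 149.198 = 536.06.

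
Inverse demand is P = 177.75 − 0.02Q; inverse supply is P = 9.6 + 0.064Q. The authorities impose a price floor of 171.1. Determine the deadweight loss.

117033.62

Competitive equilibrium: 177.75 − 0.02Q = 9.6 + 0.064Q → Q* = 2001.7857, P* = 137.7143.
At the floor P = 171.1, quantity demanded = (177.75 − 171.1)/0.02 = 332.5.
Sellers' marginal cost at Q' = 332.5: 9.6 + 0.064·332.5 = 30.88.
ΔQ = 2001.7857 − 332.5 = 1669.2857; wedge = 171.1 − 30.88 = 140.22.
Welfare loss = ½ × 1669.2857 × 140.22 = 117033.62.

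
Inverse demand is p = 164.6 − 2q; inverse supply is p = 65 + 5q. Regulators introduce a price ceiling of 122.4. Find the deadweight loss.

Competitive equilibrium: 164.6 − 2q = 65 + 5q → q* = 14.2286, p* = 136.1429.
At the ceiling p = 122.4, quantity supplied = (122.4 − 65)/5 = 11.48.
Willingness to pay at q' = 11.48: 164.6 − 2·11.48 = 141.64.
Δq = 14.2286 − 11.48 = 2.7486; wedge = 141.64 − 122.4 = 19.24.
DWL = ½ × 2.7486 × 19.24 = 26.44.

26.44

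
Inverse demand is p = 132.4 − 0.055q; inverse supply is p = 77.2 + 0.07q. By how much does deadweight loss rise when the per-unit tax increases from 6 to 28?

2992

Competitive equilibrium: 132.4 − 0.055q = 77.2 + 0.07q → q* = 441.6, p* = 108.112.
For a per-unit tax t: Δq = t/0.125, so DWL = ½·t·(t/0.125) = t²/0.25.
At t = 6: DWL = 144. At t = 28: DWL = 3136.
Increase = 3136 − 144 = 2992.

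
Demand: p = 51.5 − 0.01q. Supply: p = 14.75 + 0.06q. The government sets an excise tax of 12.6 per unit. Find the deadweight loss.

Competitive equilibrium: 51.5 − 0.01q = 14.75 + 0.06q → q* = 525, p* = 46.25.
With the tax, the buyer price exceeds the seller price by 12.6: (51.5 − 0.01q) − (14.75 + 0.06q) = 12.6 → q' = 345.
Δq = 525 − 345 = 180; the wedge equals the tax, 12.6.
The triangle = ½ × 180 × 12.6 = 1134.

1134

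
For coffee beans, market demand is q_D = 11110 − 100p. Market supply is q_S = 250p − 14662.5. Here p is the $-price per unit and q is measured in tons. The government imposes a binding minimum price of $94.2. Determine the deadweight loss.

$29602.29

In inverse form: demand p = 111.1 − 0.01q, supply p = 58.65 + 0.004q.
Competitive equilibrium: 111.1 − 0.01q = 58.65 + 0.004q → q* = 3746.4286, p* = 73.6357.
At the floor p = 94.2, quantity demanded = (111.1 − 94.2)/0.01 = 1690.
Sellers' marginal cost at q' = 1690: 58.65 + 0.004·1690 = 65.41.
Δq = 3746.4286 − 1690 = 2056.4286; wedge = 94.2 − 65.41 = 28.79.
Welfare loss = ½ × 2056.4286 × 28.79 = $29602.29.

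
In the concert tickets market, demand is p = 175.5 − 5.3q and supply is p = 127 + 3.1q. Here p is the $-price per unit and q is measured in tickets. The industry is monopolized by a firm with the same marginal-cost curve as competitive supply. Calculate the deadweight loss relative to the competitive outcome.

$20.95

Competitive equilibrium: 175.5 − 5.3q = 127 + 3.1q → q* = 5.77381, p* = 144.89881.
Marginal revenue: MR = 175.5 − 10.6q. Set MR = MC: 175.5 − 10.6q = 127 + 3.1q → q_m = 3.54015.
Price p_m = 175.5 − 5.3·3.54015 = 156.73721; MC(q_m) = 127 + 3.1·3.54015 = 137.97447.
Competitive q* = 5.77381, so Δq = 2.23366; wedge = 156.73721 − 137.97447 = 18.76274.
Deadweight loss = ½ × 2.23366 × 18.76274 = $20.95.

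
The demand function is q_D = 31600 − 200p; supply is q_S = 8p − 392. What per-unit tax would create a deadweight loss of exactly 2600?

In inverse form: demand p = 158 − 0.005q, supply p = 49 + 0.125q.
Competitive equilibrium: 158 − 0.005q = 49 + 0.125q → q* = 838.4615, p* = 153.8077.
A tax t gives Δq = t/0.13 and wedge t, so DWL = t²/0.26.
t²/0.26 = 2600 → t² = 676 → t = 26.

26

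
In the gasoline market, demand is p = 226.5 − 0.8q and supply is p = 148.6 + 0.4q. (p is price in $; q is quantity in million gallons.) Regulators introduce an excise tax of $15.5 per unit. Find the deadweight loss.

Competitive equilibrium: 226.5 − 0.8q = 148.6 + 0.4q → q* = 64.9167, p* = 174.5667.
With the tax, the buyer price exceeds the seller price by 15.5: (226.5 − 0.8q) − (148.6 + 0.4q) = 15.5 → q' = 52.
Δq = 64.9167 − 52 = 12.9167; the wedge equals the tax, 15.5.
Deadweight loss = ½ × 12.9167 × 15.5 = $100.10 million.

$100.10 million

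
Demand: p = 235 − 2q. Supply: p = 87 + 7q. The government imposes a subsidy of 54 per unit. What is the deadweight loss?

162

Competitive equilibrium: 235 − 2q = 87 + 7q → q* = 16.4444, p* = 202.1111.
The subsidy lowers effective supply by 54: p = 33 + 7q.
New quantity: 235 − 2q = 33 + 7q → q' = 22.4444.
Overproduction Δq = 22.4444 − 16.4444 = 6; wedge = subsidy = 54.
DWL = ½ × 6 × 54 = 162.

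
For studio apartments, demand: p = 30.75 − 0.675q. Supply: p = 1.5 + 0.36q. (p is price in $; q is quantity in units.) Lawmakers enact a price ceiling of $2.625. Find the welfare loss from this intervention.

$326.96

Competitive equilibrium: 30.75 − 0.675q = 1.5 + 0.36q → q* = 28.2609, p* = 11.6739.
At the ceiling p = 2.625, quantity supplied = (2.625 − 1.5)/0.36 = 3.125.
Willingness to pay at q' = 3.125: 30.75 − 0.675·3.125 = 28.6406.
Δq = 28.2609 − 3.125 = 25.1359; wedge = 28.6406 − 2.625 = 26.0156.
Deadweight loss = ½ × 25.1359 × 26.0156 = $326.96.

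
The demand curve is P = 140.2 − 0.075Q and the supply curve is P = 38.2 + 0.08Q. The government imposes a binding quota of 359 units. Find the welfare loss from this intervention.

Competitive equilibrium: 140.2 − 0.075Q = 38.2 + 0.08Q → Q* = 658.0645, P* = 90.8452.
At Q = 359: demand price = 140.2 − 0.075·359 = 113.275; supply price = 38.2 + 0.08·359 = 66.92.
ΔQ = 658.0645 − 359 = 299.0645; wedge = 113.275 − 66.92 = 46.355.
DWL = ½ × 299.0645 × 46.355 = 6931.57.

6931.57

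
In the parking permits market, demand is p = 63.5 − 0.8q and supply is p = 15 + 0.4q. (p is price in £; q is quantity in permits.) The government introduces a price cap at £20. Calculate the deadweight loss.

£467.60

Competitive equilibrium: 63.5 − 0.8q = 15 + 0.4q → q* = 40.4167, p* = 31.1667.
At the ceiling p = 20, quantity supplied = (20 − 15)/0.4 = 12.5.
Willingness to pay at q' = 12.5: 63.5 − 0.8·12.5 = 53.5.
Δq = 40.4167 − 12.5 = 27.9167; wedge = 53.5 − 20 = 33.5.
Welfare loss = ½ × 27.9167 × 33.5 = £467.60.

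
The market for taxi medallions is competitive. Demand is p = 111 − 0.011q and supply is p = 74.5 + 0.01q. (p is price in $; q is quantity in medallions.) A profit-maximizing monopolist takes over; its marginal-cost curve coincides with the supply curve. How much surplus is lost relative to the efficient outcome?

$3748.19

Competitive equilibrium: 111 − 0.011q = 74.5 + 0.01q → q* = 1738.09524, p* = 91.88095.
Marginal revenue: MR = 111 − 0.022q. Set MR = MC: 111 − 0.022q = 74.5 + 0.01q → q_m = 1140.625.
Price p_m = 111 − 0.011·1140.625 = 98.45313; MC(q_m) = 74.5 + 0.01·1140.625 = 85.90625.
Competitive q* = 1738.09524, so Δq = 597.47024; wedge = 98.45313 − 85.90625 = 12.54688.
DWL = ½ × 597.47024 × 12.54688 = $3748.19.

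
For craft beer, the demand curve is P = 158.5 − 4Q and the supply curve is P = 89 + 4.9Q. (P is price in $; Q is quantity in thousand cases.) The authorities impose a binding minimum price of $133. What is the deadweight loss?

Competitive equilibrium: 158.5 − 4Q = 89 + 4.9Q → Q* = 7.809, P* = 127.264.
At the floor P = 133, quantity demanded = (158.5 − 133)/4 = 6.375.
Sellers' marginal cost at Q' = 6.375: 89 + 4.9·6.375 = 120.2375.
ΔQ = 7.809 − 6.375 = 1.434; wedge = 133 − 120.2375 = 12.7625.
The triangle = ½ × 1.434 × 12.7625 = $9.15 thousand.

$9.15 thousand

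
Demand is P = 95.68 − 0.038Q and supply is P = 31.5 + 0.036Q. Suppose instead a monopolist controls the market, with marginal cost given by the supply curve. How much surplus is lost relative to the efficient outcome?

Competitive equilibrium: 95.68 − 0.038Q = 31.5 + 0.036Q → Q* = 867.297297, P* = 62.722703.
Marginal revenue: MR = 95.68 − 0.076Q. Set MR = MC: 95.68 − 0.076Q = 31.5 + 0.036Q → Q_m = 573.035714.
Price P_m = 95.68 − 0.038·573.035714 = 73.904643; MC(Q_m) = 31.5 + 0.036·573.035714 = 52.129286.
Competitive Q* = 867.297297, so ΔQ = 294.261583; wedge = 73.904643 − 52.129286 = 21.775357.
DWL = ½ × 294.261583 × 21.775357 = 3203.83.

3203.83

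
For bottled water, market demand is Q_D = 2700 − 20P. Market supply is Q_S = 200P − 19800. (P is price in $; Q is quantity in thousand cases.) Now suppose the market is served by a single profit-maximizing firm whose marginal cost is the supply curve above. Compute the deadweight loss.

$2671.61 thousand

In inverse form: demand P = 135 − 0.05Q, supply P = 99 + 0.005Q.
Competitive equilibrium: 135 − 0.05Q = 99 + 0.005Q → Q* = 654.5455, P* = 102.2727.
Marginal revenue: MR = 135 − 0.1Q. Set MR = MC: 135 − 0.1Q = 99 + 0.005Q → Q_m = 342.8571.
Price P_m = 135 − 0.05·342.8571 = 117.8571; MC(Q_m) = 99 + 0.005·342.8571 = 100.7143.
Competitive Q* = 654.5455, so ΔQ = 311.6884; wedge = 117.8571 − 100.7143 = 17.1428.
Welfare loss = ½ × 311.6884 × 17.1428 = $2671.61 thousand.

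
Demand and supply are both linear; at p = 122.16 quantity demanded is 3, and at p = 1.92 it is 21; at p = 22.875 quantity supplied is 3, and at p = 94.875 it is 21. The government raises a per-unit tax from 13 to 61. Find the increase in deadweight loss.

166.29

Demand slope = (1.92 − 122.16)/(21 − 3) = −6.68, so p = 142.2 − 6.68q.
Supply slope = (94.875 − 22.875)/(21 − 3) = 4, so p = 10.875 + 4q.
Competitive equilibrium: 142.2 − 6.68q = 10.875 + 4q → q* = 12.2963, p* = 60.0604.
For a per-unit tax t: Δq = t/10.68, so DWL = ½·t·(t/10.68) = t²/21.36.
At t = 13: DWL = 7.912. At t = 61: DWL = 174.204.
Increase = 174.204 − 7.912 = 166.29.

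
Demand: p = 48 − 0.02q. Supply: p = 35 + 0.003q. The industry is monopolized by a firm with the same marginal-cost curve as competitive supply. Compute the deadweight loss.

794.79

Competitive equilibrium: 48 − 0.02q = 35 + 0.003q → q* = 565.2174, p* = 36.6957.
Marginal revenue: MR = 48 − 0.04q. Set MR = MC: 48 − 0.04q = 35 + 0.003q → q_m = 302.3256.
Price p_m = 48 − 0.02·302.3256 = 41.9535; MC(q_m) = 35 + 0.003·302.3256 = 35.907.
Competitive q* = 565.2174, so Δq = 262.8918; wedge = 41.9535 − 35.907 = 6.0465.
Welfare loss = ½ × 262.8918 × 6.0465 = 794.79.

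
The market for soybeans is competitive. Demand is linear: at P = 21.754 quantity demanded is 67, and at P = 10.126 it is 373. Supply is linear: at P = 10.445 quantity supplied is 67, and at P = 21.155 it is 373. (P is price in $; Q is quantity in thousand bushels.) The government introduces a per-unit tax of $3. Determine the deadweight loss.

$61.64 thousand

Demand slope = (10.126 − 21.754)/(373 − 67) = −0.038, so P = 24.3 − 0.038Q.
Supply slope = (21.155 − 10.445)/(373 − 67) = 0.035, so P = 8.1 + 0.035Q.
Competitive equilibrium: 24.3 − 0.038Q = 8.1 + 0.035Q → Q* = 221.9178, P* = 15.8671.
With the tax, the buyer price exceeds the seller price by 3: (24.3 − 0.038Q) − (8.1 + 0.035Q) = 3 → Q' = 180.8219.
ΔQ = 221.9178 − 180.8219 = 41.0959; the wedge equals the tax, 3.
The triangle = ½ × 41.0959 × 3 = $61.64 thousand.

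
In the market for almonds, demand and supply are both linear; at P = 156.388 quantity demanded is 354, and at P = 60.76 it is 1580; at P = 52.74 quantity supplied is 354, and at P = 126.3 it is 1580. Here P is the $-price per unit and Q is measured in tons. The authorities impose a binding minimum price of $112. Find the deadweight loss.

$2285.44

Demand slope = (60.76 − 156.388)/(1580 − 354) = −0.078, so P = 184 − 0.078Q.
Supply slope = (126.3 − 52.74)/(1580 − 354) = 0.06, so P = 31.5 + 0.06Q.
Competitive equilibrium: 184 − 0.078Q = 31.5 + 0.06Q → Q* = 1105.07246, P* = 97.80435.
At the floor P = 112, quantity demanded = (184 − 112)/0.078 = 923.07692.
Sellers' marginal cost at Q' = 923.07692: 31.5 + 0.06·923.07692 = 86.88462.
ΔQ = 1105.07246 − 923.07692 = 181.99554; wedge = 112 − 86.88462 = 25.11538.
Deadweight loss = ½ × 181.99554 × 25.11538 = $2285.44.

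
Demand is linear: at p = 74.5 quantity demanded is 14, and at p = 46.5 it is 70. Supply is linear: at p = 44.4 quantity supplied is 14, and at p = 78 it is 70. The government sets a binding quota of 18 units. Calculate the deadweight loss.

300.22

Demand slope = (46.5 − 74.5)/(70 − 14) = −0.5, so p = 81.5 − 0.5q.
Supply slope = (78 − 44.4)/(70 − 14) = 0.6, so p = 36 + 0.6q.
Competitive equilibrium: 81.5 − 0.5q = 36 + 0.6q → q* = 41.3636, p* = 60.8182.
At q = 18: demand price = 81.5 − 0.5·18 = 72.5; supply price = 36 + 0.6·18 = 46.8.
Δq = 41.3636 − 18 = 23.3636; wedge = 72.5 − 46.8 = 25.7.
DWL = ½ × 23.3636 × 25.7 = 300.22.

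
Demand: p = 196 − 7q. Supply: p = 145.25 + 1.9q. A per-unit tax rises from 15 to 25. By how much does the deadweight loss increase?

22.47

Competitive equilibrium: 196 − 7q = 145.25 + 1.9q → q* = 5.7022, p* = 156.0843.
For a per-unit tax t: Δq = t/8.9, so DWL = ½·t·(t/8.9) = t²/17.8.
At t = 15: DWL = 12.64. At t = 25: DWL = 35.112.
Increase = 35.112 − 12.64 = 22.47.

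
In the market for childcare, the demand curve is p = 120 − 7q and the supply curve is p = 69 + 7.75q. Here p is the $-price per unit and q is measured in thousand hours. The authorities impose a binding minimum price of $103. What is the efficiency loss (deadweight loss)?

$7.81 thousand

Competitive equilibrium: 120 − 7q = 69 + 7.75q → q* = 3.4576, p* = 95.7966.
At the floor p = 103, quantity demanded = (120 − 103)/7 = 2.4286.
Sellers' marginal cost at q' = 2.4286: 69 + 7.75·2.4286 = 87.8217.
Δq = 3.4576 − 2.4286 = 1.029; wedge = 103 − 87.8217 = 15.1783.
DWL = ½ × 1.029 × 15.1783 = $7.81 thousand.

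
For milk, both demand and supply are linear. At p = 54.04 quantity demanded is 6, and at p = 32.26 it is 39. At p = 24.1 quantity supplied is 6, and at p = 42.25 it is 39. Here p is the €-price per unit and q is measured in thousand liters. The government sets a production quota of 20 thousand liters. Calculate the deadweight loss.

€69.83 thousand

Demand slope = (32.26 − 54.04)/(39 − 6) = −0.66, so p = 58 − 0.66q.
Supply slope = (42.25 − 24.1)/(39 − 6) = 0.55, so p = 20.8 + 0.55q.
Competitive equilibrium: 58 − 0.66q = 20.8 + 0.55q → q* = 30.7438, p* = 37.7091.
At q = 20: demand price = 58 − 0.66·20 = 44.8; supply price = 20.8 + 0.55·20 = 31.8.
Δq = 30.7438 − 20 = 10.7438; wedge = 44.8 − 31.8 = 13.
The triangle = ½ × 10.7438 × 13 = €69.83 thousand.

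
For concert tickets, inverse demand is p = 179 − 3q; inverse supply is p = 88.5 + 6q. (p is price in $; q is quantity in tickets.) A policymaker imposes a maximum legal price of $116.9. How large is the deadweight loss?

$127.47

Competitive equilibrium: 179 − 3q = 88.5 + 6q → q* = 10.0556, p* = 148.8333.
At the ceiling p = 116.9, quantity supplied = (116.9 − 88.5)/6 = 4.7333.
Willingness to pay at q' = 4.7333: 179 − 3·4.7333 = 164.8001.
Δq = 10.0556 − 4.7333 = 5.3223; wedge = 164.8001 − 116.9 = 47.9001.
Deadweight loss = ½ × 5.3223 × 47.9001 = $127.47.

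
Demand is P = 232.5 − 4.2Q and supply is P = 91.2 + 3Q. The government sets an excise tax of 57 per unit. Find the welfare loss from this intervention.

225.625

Competitive equilibrium: 232.5 − 4.2Q = 91.2 + 3Q → Q* = 19.625, P* = 150.075.
With the tax, the buyer price exceeds the seller price by 57: (232.5 − 4.2Q) − (91.2 + 3Q) = 57 → Q' = 11.70833.
ΔQ = 19.625 − 11.70833 = 7.91667; the wedge equals the tax, 57.
DWL = ½ × 7.91667 × 57 = 225.625.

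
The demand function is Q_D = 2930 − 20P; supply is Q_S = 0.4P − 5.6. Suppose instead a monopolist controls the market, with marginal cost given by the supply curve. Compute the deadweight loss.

1.27

In inverse form: demand P = 146.5 − 0.05Q, supply P = 14 + 2.5Q.
Competitive equilibrium: 146.5 − 0.05Q = 14 + 2.5Q → Q* = 51.9608, P* = 143.902.
Marginal revenue: MR = 146.5 − 0.1Q. Set MR = MC: 146.5 − 0.1Q = 14 + 2.5Q → Q_m = 50.9615.
Price P_m = 146.5 − 0.05·50.9615 = 143.9519; MC(Q_m) = 14 + 2.5·50.9615 = 141.4038.
Competitive Q* = 51.9608, so ΔQ = 0.9993; wedge = 143.9519 − 141.4038 = 2.5481.
Deadweight loss = ½ × 0.9993 × 2.5481 = 1.27.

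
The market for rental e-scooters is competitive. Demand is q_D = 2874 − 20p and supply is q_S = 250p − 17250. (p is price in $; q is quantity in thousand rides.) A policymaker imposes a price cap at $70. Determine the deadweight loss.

$34680 thousand

In inverse form: demand p = 143.7 − 0.05q, supply p = 69 + 0.004q.
Competitive equilibrium: 143.7 − 0.05q = 69 + 0.004q → q* = 1383.3333, p* = 74.5333.
At the ceiling p = 70, quantity supplied = (70 − 69)/0.004 = 250.
Willingness to pay at q' = 250: 143.7 − 0.05·250 = 131.2.
Δq = 1383.3333 − 250 = 1133.3333; wedge = 131.2 − 70 = 61.2.
The triangle = ½ × 1133.3333 × 61.2 = $34680 thousand.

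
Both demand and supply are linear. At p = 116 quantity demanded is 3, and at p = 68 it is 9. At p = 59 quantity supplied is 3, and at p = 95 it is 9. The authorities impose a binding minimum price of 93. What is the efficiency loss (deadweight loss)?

Demand slope = (68 − 116)/(9 − 3) = −8, so p = 140 − 8q.
Supply slope = (95 − 59)/(9 − 3) = 6, so p = 41 + 6q.
Competitive equilibrium: 140 − 8q = 41 + 6q → q* = 7.0714, p* = 83.4286.
At the floor p = 93, quantity demanded = (140 − 93)/8 = 5.875.
Sellers' marginal cost at q' = 5.875: 41 + 6·5.875 = 76.25.
Δq = 7.0714 − 5.875 = 1.1964; wedge = 93 − 76.25 = 16.75.
The triangle = ½ × 1.1964 × 16.75 = 10.02.

10.02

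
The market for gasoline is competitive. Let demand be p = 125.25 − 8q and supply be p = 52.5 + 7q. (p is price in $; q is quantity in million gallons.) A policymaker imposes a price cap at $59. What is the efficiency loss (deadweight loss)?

$115.33 million

Competitive equilibrium: 125.25 − 8q = 52.5 + 7q → q* = 4.85, p* = 86.45.
At the ceiling p = 59, quantity supplied = (59 − 52.5)/7 = 0.9286.
Willingness to pay at q' = 0.9286: 125.25 − 8·0.9286 = 117.8212.
Δq = 4.85 − 0.9286 = 3.9214; wedge = 117.8212 − 59 = 58.8212.
The triangle = ½ × 3.9214 × 58.8212 = $115.33 million.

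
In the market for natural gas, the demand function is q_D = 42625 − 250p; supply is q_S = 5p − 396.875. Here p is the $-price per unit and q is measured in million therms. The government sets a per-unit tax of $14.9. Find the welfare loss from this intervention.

In inverse form: demand p = 170.5 − 0.004q, supply p = 79.375 + 0.2q.
Competitive equilibrium: 170.5 − 0.004q = 79.375 + 0.2q → q* = 446.6912, p* = 168.7132.
With the tax, the buyer price exceeds the seller price by 14.9: (170.5 − 0.004q) − (79.375 + 0.2q) = 14.9 → q' = 373.652.
Δq = 446.6912 − 373.652 = 73.0392; the wedge equals the tax, 14.9.
Welfare loss = ½ × 73.0392 × 14.9 = $544.14 million.

$544.14 million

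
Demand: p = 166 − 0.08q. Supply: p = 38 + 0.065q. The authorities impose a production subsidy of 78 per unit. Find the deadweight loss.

20979.31

Competitive equilibrium: 166 − 0.08q = 38 + 0.065q → q* = 882.7586, p* = 95.3793.
The subsidy lowers effective supply by 78: p = 0.065q − 40.
New quantity: 166 − 0.08q = 0.065q − 40 → q' = 1420.6897.
Overproduction Δq = 1420.6897 − 882.7586 = 537.9311; wedge = subsidy = 78.
Deadweight loss = ½ × 537.9311 × 78 = 20979.31.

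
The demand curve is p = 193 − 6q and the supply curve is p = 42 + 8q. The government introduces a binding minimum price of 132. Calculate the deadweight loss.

Competitive equilibrium: 193 − 6q = 42 + 8q → q* = 10.7857, p* = 128.2857.
At the floor p = 132, quantity demanded = (193 − 132)/6 = 10.1667.
Sellers' marginal cost at q' = 10.1667: 42 + 8·10.1667 = 123.3336.
Δq = 10.7857 − 10.1667 = 0.619; wedge = 132 − 123.3336 = 8.6664.
Deadweight loss = ½ × 0.619 × 8.6664 = 2.68.

2.68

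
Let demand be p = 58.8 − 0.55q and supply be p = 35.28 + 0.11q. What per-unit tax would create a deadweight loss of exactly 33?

Competitive equilibrium: 58.8 − 0.55q = 35.28 + 0.11q → q* = 35.6364, p* = 39.2.
A tax t gives Δq = t/0.66 and wedge t, so DWL = t²/1.32.
t²/1.32 = 33 → t² = 43.56 → t = 6.6.

6.6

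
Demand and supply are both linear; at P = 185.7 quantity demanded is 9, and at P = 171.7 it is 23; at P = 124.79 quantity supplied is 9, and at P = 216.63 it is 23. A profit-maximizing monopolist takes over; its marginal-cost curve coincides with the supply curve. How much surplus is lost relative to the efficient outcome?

Demand slope = (171.7 − 185.7)/(23 − 9) = −1, so P = 194.7 − Q.
Supply slope = (216.63 − 124.79)/(23 − 9) = 6.56, so P = 65.75 + 6.56Q.
Competitive equilibrium: 194.7 − Q = 65.75 + 6.56Q → Q* = 17.0569, P* = 177.6431.
Marginal revenue: MR = 194.7 − 2Q. Set MR = MC: 194.7 − 2Q = 65.75 + 6.56Q → Q_m = 15.0643.
Price P_m = 194.7 − 1·15.0643 = 179.6357; MC(Q_m) = 65.75 + 6.56·15.0643 = 164.5718.
Competitive Q* = 17.0569, so ΔQ = 1.9926; wedge = 179.6357 − 164.5718 = 15.0639.
Deadweight loss = ½ × 1.9926 × 15.0639 = 15.01.

15.01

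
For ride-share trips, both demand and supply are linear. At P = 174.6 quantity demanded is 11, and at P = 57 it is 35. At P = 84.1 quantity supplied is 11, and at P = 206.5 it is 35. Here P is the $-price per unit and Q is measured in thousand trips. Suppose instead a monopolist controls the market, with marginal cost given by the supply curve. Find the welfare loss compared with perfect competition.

Demand slope = (57 − 174.6)/(35 − 11) = −4.9, so P = 228.5 − 4.9Q.
Supply slope = (206.5 − 84.1)/(35 − 11) = 5.1, so P = 28 + 5.1Q.
Competitive equilibrium: 228.5 − 4.9Q = 28 + 5.1Q → Q* = 20.05, P* = 130.255.
Marginal revenue: MR = 228.5 − 9.8Q. Set MR = MC: 228.5 − 9.8Q = 28 + 5.1Q → Q_m = 13.4564.
Price P_m = 228.5 − 4.9·13.4564 = 162.5636; MC(Q_m) = 28 + 5.1·13.4564 = 96.6276.
Competitive Q* = 20.05, so ΔQ = 6.5936; wedge = 162.5636 − 96.6276 = 65.936.
DWL = ½ × 6.5936 × 65.936 = $217.38 thousand.

$217.38 thousand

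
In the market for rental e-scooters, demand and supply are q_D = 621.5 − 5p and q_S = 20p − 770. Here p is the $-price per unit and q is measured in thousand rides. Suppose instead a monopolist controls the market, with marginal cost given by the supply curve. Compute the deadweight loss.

$2908.30 thousand

In inverse form: demand p = 124.3 − 0.2q, supply p = 38.5 + 0.05q.
Competitive equilibrium: 124.3 − 0.2q = 38.5 + 0.05q → q* = 343.2, p* = 55.66.
Marginal revenue: MR = 124.3 − 0.4q. Set MR = MC: 124.3 − 0.4q = 38.5 + 0.05q → q_m = 190.66667.
Price p_m = 124.3 − 0.2·190.66667 = 86.16667; MC(q_m) = 38.5 + 0.05·190.66667 = 48.03333.
Competitive q* = 343.2, so Δq = 152.53333; wedge = 86.16667 − 48.03333 = 38.13334.
DWL = ½ × 152.53333 × 38.13334 = $2908.30 thousand.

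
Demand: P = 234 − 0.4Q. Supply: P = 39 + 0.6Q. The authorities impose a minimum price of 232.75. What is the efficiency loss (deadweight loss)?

18408.01

Competitive equilibrium: 234 − 0.4Q = 39 + 0.6Q → Q* = 195, P* = 156.
At the floor P = 232.75, quantity demanded = (234 − 232.75)/0.4 = 3.125.
Sellers' marginal cost at Q' = 3.125: 39 + 0.6·3.125 = 40.875.
ΔQ = 195 − 3.125 = 191.875; wedge = 232.75 − 40.875 = 191.875.
Welfare loss = ½ × 191.875 × 191.875 = 18408.01.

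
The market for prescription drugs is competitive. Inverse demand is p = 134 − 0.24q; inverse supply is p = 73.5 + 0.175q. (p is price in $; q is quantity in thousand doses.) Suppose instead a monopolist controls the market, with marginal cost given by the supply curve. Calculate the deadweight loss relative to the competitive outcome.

Competitive equilibrium: 134 − 0.24q = 73.5 + 0.175q → q* = 145.7831, p* = 99.012.
Marginal revenue: MR = 134 − 0.48q. Set MR = MC: 134 − 0.48q = 73.5 + 0.175q → q_m = 92.3664.
Price p_m = 134 − 0.24·92.3664 = 111.8321; MC(q_m) = 73.5 + 0.175·92.3664 = 89.6641.
Competitive q* = 145.7831, so Δq = 53.4167; wedge = 111.8321 − 89.6641 = 22.168.
Deadweight loss = ½ × 53.4167 × 22.168 = $592.07 thousand.

$592.07 thousand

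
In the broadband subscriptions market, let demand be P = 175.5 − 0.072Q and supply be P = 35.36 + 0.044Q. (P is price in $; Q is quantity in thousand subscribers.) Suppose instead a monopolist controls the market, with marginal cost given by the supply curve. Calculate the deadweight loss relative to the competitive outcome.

Competitive equilibrium: 175.5 − 0.072Q = 35.36 + 0.044Q → Q* = 1208.10345, P* = 88.51655.
Marginal revenue: MR = 175.5 − 0.144Q. Set MR = MC: 175.5 − 0.144Q = 35.36 + 0.044Q → Q_m = 745.42553.
Price P_m = 175.5 − 0.072·745.42553 = 121.82936; MC(Q_m) = 35.36 + 0.044·745.42553 = 68.15872.
Competitive Q* = 1208.10345, so ΔQ = 462.67792; wedge = 121.82936 − 68.15872 = 53.67064.
Deadweight loss = ½ × 462.67792 × 53.67064 = $12416.11 thousand.

$12416.11 thousand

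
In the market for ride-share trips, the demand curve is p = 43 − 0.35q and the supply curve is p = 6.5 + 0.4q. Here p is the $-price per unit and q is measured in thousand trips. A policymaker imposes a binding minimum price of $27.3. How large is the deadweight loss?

Competitive equilibrium: 43 − 0.35q = 6.5 + 0.4q → q* = 48.6667, p* = 25.9667.
At the floor p = 27.3, quantity demanded = (43 − 27.3)/0.35 = 44.8571.
Sellers' marginal cost at q' = 44.8571: 6.5 + 0.4·44.8571 = 24.4428.
Δq = 48.6667 − 44.8571 = 3.8096; wedge = 27.3 − 24.4428 = 2.8572.
The triangle = ½ × 3.8096 × 2.8572 = $5.44 thousand.

$5.44 thousand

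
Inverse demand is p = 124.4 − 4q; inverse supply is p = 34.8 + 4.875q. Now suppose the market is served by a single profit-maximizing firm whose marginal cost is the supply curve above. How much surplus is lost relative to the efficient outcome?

43.66

Competitive equilibrium: 124.4 − 4q = 34.8 + 4.875q → q* = 10.0958, p* = 84.0169.
Marginal revenue: MR = 124.4 − 8q. Set MR = MC: 124.4 − 8q = 34.8 + 4.875q → q_m = 6.9592.
Price p_m = 124.4 − 4·6.9592 = 96.5632; MC(q_m) = 34.8 + 4.875·6.9592 = 68.7261.
Competitive q* = 10.0958, so Δq = 3.1366; wedge = 96.5632 − 68.7261 = 27.8371.
DWL = ½ × 3.1366 × 27.8371 = 43.66.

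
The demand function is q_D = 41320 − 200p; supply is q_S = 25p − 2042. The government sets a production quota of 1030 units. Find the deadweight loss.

In inverse form: demand p = 206.6 − 0.005q, supply p = 81.68 + 0.04q.
Competitive equilibrium: 206.6 − 0.005q = 81.68 + 0.04q → q* = 2776, p* = 192.72.
At q = 1030: demand price = 206.6 − 0.005·1030 = 201.45; supply price = 81.68 + 0.04·1030 = 122.88.
Δq = 2776 − 1030 = 1746; wedge = 201.45 − 122.88 = 78.57.
Deadweight loss = ½ × 1746 × 78.57 = 68591.61.

68591.61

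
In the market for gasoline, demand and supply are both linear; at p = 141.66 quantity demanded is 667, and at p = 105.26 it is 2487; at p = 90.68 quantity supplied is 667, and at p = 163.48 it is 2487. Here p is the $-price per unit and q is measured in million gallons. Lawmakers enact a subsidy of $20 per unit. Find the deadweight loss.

$3333.33 million

Demand slope = (105.26 − 141.66)/(2487 − 667) = −0.02, so p = 155 − 0.02q.
Supply slope = (163.48 − 90.68)/(2487 − 667) = 0.04, so p = 64 + 0.04q.
Competitive equilibrium: 155 − 0.02q = 64 + 0.04q → q* = 1516.6667, p* = 124.6667.
The subsidy lowers effective supply by 20: p = 44 + 0.04q.
New quantity: 155 − 0.02q = 44 + 0.04q → q' = 1850.
Overproduction Δq = 1850 − 1516.6667 = 333.3333; wedge = subsidy = 20.
Deadweight loss = ½ × 333.3333 × 20 = $3333.33 million.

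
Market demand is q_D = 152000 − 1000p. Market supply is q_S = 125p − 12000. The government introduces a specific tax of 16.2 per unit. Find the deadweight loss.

14580

In inverse form: demand p = 152 − 0.001q, supply p = 96 + 0.008q.
Competitive equilibrium: 152 − 0.001q = 96 + 0.008q → q* = 6222.2222, p* = 145.7778.
With the tax, the buyer price exceeds the seller price by 16.2: (152 − 0.001q) − (96 + 0.008q) = 16.2 → q' = 4422.2222.
Δq = 6222.2222 − 4422.2222 = 1800; the wedge equals the tax, 16.2.
The triangle = ½ × 1800 × 16.2 = 14580.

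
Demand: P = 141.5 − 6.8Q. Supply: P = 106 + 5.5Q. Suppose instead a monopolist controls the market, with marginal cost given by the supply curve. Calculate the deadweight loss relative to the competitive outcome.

Competitive equilibrium: 141.5 − 6.8Q = 106 + 5.5Q → Q* = 2.8862, P* = 121.874.
Marginal revenue: MR = 141.5 − 13.6Q. Set MR = MC: 141.5 − 13.6Q = 106 + 5.5Q → Q_m = 1.8586.
Price P_m = 141.5 − 6.8·1.8586 = 128.8615; MC(Q_m) = 106 + 5.5·1.8586 = 116.2223.
Competitive Q* = 2.8862, so ΔQ = 1.0276; wedge = 128.8615 − 116.2223 = 12.6392.
The triangle = ½ × 1.0276 × 12.6392 = 6.49.

6.49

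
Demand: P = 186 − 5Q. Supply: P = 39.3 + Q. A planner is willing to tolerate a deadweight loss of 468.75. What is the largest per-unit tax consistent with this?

75

Competitive equilibrium: 186 − 5Q = 39.3 + Q → Q* = 24.45, P* = 63.75.
A tax t gives ΔQ = t/6 and wedge t, so DWL = t²/12.
t²/12 = 468.75 → t² = 5625 → t = 75.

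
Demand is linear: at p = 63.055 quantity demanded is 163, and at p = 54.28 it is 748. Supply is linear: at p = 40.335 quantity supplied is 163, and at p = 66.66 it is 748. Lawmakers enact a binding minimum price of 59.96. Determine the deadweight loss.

890.96

Demand slope = (54.28 − 63.055)/(748 − 163) = −0.015, so p = 65.5 − 0.015q.
Supply slope = (66.66 − 40.335)/(748 − 163) = 0.045, so p = 33 + 0.045q.
Competitive equilibrium: 65.5 − 0.015q = 33 + 0.045q → q* = 541.6667, p* = 57.375.
At the floor p = 59.96, quantity demanded = (65.5 − 59.96)/0.015 = 369.3333.
Sellers' marginal cost at q' = 369.3333: 33 + 0.045·369.3333 = 49.62.
Δq = 541.6667 − 369.3333 = 172.3334; wedge = 59.96 − 49.62 = 10.34.
DWL = ½ × 172.3334 × 10.34 = 890.96.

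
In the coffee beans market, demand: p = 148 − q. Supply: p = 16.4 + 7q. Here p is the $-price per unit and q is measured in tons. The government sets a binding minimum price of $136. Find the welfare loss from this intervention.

Competitive equilibrium: 148 − q = 16.4 + 7q → q* = 16.45, p* = 131.55.
At the floor p = 136, quantity demanded = (148 − 136)/1 = 12.
Sellers' marginal cost at q' = 12: 16.4 + 7·12 = 100.4.
Δq = 16.45 − 12 = 4.45; wedge = 136 − 100.4 = 35.6.
Deadweight loss = ½ × 4.45 × 35.6 = $79.21.

$79.21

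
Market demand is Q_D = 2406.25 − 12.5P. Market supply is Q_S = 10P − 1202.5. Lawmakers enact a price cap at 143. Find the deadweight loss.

2721.36

In inverse form: demand P = 192.5 − 0.08Q, supply P = 120.25 + 0.1Q.
Competitive equilibrium: 192.5 − 0.08Q = 120.25 + 0.1Q → Q* = 401.3889, P* = 160.3889.
At the ceiling P = 143, quantity supplied = (143 − 120.25)/0.1 = 227.5.
Willingness to pay at Q' = 227.5: 192.5 − 0.08·227.5 = 174.3.
ΔQ = 401.3889 − 227.5 = 173.8889; wedge = 174.3 − 143 = 31.3.
Welfare loss = ½ × 173.8889 × 31.3 = 2721.36.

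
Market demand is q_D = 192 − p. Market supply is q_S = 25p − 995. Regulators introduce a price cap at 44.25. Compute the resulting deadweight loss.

640.50

In inverse form: demand p = 192 − q, supply p = 39.8 + 0.04q.
Competitive equilibrium: 192 − q = 39.8 + 0.04q → q* = 146.34615, p* = 45.65385.
At the ceiling p = 44.25, quantity supplied = (44.25 − 39.8)/0.04 = 111.25.
Willingness to pay at q' = 111.25: 192 − 1·111.25 = 80.75.
Δq = 146.34615 − 111.25 = 35.09615; wedge = 80.75 − 44.25 = 36.5.
The triangle = ½ × 35.09615 × 36.5 = 640.50.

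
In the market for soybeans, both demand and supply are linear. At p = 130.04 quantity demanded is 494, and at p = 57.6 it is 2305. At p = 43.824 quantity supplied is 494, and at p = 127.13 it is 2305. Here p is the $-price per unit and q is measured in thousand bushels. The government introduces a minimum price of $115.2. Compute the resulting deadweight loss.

$17148.70 thousand

Demand slope = (57.6 − 130.04)/(2305 − 494) = −0.04, so p = 149.8 − 0.04q.
Supply slope = (127.13 − 43.824)/(2305 − 494) = 0.046, so p = 21.1 + 0.046q.
Competitive equilibrium: 149.8 − 0.04q = 21.1 + 0.046q → q* = 1496.5116, p* = 89.9395.
At the floor p = 115.2, quantity demanded = (149.8 − 115.2)/0.04 = 865.
Sellers' marginal cost at q' = 865: 21.1 + 0.046·865 = 60.89.
Δq = 1496.5116 − 865 = 631.5116; wedge = 115.2 − 60.89 = 54.31.
DWL = ½ × 631.5116 × 54.31 = $17148.70 thousand.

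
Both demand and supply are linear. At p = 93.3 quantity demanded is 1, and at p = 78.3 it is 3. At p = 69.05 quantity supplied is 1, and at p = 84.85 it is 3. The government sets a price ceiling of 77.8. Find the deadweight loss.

1.68

Demand slope = (78.3 − 93.3)/(3 − 1) = −7.5, so p = 100.8 − 7.5q.
Supply slope = (84.85 − 69.05)/(3 − 1) = 7.9, so p = 61.15 + 7.9q.
Competitive equilibrium: 100.8 − 7.5q = 61.15 + 7.9q → q* = 2.5747, p* = 81.4899.
At the ceiling p = 77.8, quantity supplied = (77.8 − 61.15)/7.9 = 2.1076.
Willingness to pay at q' = 2.1076: 100.8 − 7.5·2.1076 = 84.993.
Δq = 2.5747 − 2.1076 = 0.4671; wedge = 84.993 − 77.8 = 7.193.
Welfare loss = ½ × 0.4671 × 7.193 = 1.68.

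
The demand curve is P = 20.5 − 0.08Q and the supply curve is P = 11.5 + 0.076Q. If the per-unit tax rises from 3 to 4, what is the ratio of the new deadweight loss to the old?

1.778

Competitive equilibrium: 20.5 − 0.08Q = 11.5 + 0.076Q → Q* = 57.6923, P* = 15.8846.
For a per-unit tax t: ΔQ = t/0.156, so DWL = ½·t·(t/0.156) = t²/0.312.
At t = 3: DWL = 28.846. At t = 4: DWL = 51.282.
Ratio = (4/3)² = 1.778.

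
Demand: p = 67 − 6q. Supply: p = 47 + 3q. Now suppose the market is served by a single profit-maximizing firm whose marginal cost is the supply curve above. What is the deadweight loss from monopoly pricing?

Competitive equilibrium: 67 − 6q = 47 + 3q → q* = 2.2222, p* = 53.6667.
Marginal revenue: MR = 67 − 12q. Set MR = MC: 67 − 12q = 47 + 3q → q_m = 1.3333.
Price p_m = 67 − 6·1.3333 = 59.0002; MC(q_m) = 47 + 3·1.3333 = 50.9999.
Competitive q* = 2.2222, so Δq = 0.8889; wedge = 59.0002 − 50.9999 = 8.0003.
Welfare loss = ½ × 0.8889 × 8.0003 = 3.56.

3.56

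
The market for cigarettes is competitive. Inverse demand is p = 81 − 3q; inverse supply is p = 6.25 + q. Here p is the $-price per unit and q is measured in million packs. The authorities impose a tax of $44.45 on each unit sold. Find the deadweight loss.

Competitive equilibrium: 81 − 3q = 6.25 + q → q* = 18.6875, p* = 24.9375.
With the tax, the buyer price exceeds the seller price by 44.45: (81 − 3q) − (6.25 + q) = 44.45 → q' = 7.575.
Δq = 18.6875 − 7.575 = 11.1125; the wedge equals the tax, 44.45.
DWL = ½ × 11.1125 × 44.45 = $246.98 million.

$246.98 million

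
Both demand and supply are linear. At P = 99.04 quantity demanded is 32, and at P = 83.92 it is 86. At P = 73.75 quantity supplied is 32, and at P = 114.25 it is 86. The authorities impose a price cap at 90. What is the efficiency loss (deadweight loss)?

4.29

Demand slope = (83.92 − 99.04)/(86 − 32) = −0.28, so P = 108 − 0.28Q.
Supply slope = (114.25 − 73.75)/(86 − 32) = 0.75, so P = 49.75 + 0.75Q.
Competitive equilibrium: 108 − 0.28Q = 49.75 + 0.75Q → Q* = 56.5534, P* = 92.165.
At the ceiling P = 90, quantity supplied = (90 − 49.75)/0.75 = 53.6667.
Willingness to pay at Q' = 53.6667: 108 − 0.28·53.6667 = 92.9733.
ΔQ = 56.5534 − 53.6667 = 2.8867; wedge = 92.9733 − 90 = 2.9733.
DWL = ½ × 2.8867 × 2.9733 = 4.29.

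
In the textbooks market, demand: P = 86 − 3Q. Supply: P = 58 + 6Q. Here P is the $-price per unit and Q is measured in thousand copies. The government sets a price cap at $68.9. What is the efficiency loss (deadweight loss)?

$7.54 thousand

Competitive equilibrium: 86 − 3Q = 58 + 6Q → Q* = 3.1111, P* = 76.6667.
At the ceiling P = 68.9, quantity supplied = (68.9 − 58)/6 = 1.8167.
Willingness to pay at Q' = 1.8167: 86 − 3·1.8167 = 80.5499.
ΔQ = 3.1111 − 1.8167 = 1.2944; wedge = 80.5499 − 68.9 = 11.6499.
DWL = ½ × 1.2944 × 11.6499 = $7.54 thousand.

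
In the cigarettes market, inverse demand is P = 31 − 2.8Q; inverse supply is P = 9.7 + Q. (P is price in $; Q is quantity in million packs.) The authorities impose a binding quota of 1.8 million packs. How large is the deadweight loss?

$27.51 million

Competitive equilibrium: 31 − 2.8Q = 9.7 + Q → Q* = 5.6053, P* = 15.3053.
At Q = 1.8: demand price = 31 − 2.8·1.8 = 25.96; supply price = 9.7 + 1·1.8 = 11.5.
ΔQ = 5.6053 − 1.8 = 3.8053; wedge = 25.96 − 11.5 = 14.46.
Deadweight loss = ½ × 3.8053 × 14.46 = $27.51 million.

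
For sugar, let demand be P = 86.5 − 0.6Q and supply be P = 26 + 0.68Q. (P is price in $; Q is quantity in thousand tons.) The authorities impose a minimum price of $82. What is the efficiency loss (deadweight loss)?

$1012.04 thousand

Competitive equilibrium: 86.5 − 0.6Q = 26 + 0.68Q → Q* = 47.26563, P* = 58.14063.
At the floor P = 82, quantity demanded = (86.5 − 82)/0.6 = 7.5.
Sellers' marginal cost at Q' = 7.5: 26 + 0.68·7.5 = 31.1.
ΔQ = 47.26563 − 7.5 = 39.76563; wedge = 82 − 31.1 = 50.9.
Deadweight loss = ½ × 39.76563 × 50.9 = $1012.04 thousand.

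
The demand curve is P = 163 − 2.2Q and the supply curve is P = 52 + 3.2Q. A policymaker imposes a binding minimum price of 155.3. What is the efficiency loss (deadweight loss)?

Competitive equilibrium: 163 − 2.2Q = 52 + 3.2Q → Q* = 20.5556, P* = 117.7778.
At the floor P = 155.3, quantity demanded = (163 − 155.3)/2.2 = 3.5.
Sellers' marginal cost at Q' = 3.5: 52 + 3.2·3.5 = 63.2.
ΔQ = 20.5556 − 3.5 = 17.0556; wedge = 155.3 − 63.2 = 92.1.
Welfare loss = ½ × 17.0556 × 92.1 = 785.41.

785.41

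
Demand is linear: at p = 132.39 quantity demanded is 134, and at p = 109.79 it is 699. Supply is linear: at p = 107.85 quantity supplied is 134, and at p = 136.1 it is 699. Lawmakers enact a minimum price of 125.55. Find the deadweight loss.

Demand slope = (109.79 − 132.39)/(699 − 134) = −0.04, so p = 137.75 − 0.04q.
Supply slope = (136.1 − 107.85)/(699 − 134) = 0.05, so p = 101.15 + 0.05q.
Competitive equilibrium: 137.75 − 0.04q = 101.15 + 0.05q → q* = 406.6667, p* = 121.4833.
At the floor p = 125.55, quantity demanded = (137.75 − 125.55)/0.04 = 305.
Sellers' marginal cost at q' = 305: 101.15 + 0.05·305 = 116.4.
Δq = 406.6667 − 305 = 101.6667; wedge = 125.55 − 116.4 = 9.15.
DWL = ½ × 101.6667 × 9.15 = 465.125.

465.125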